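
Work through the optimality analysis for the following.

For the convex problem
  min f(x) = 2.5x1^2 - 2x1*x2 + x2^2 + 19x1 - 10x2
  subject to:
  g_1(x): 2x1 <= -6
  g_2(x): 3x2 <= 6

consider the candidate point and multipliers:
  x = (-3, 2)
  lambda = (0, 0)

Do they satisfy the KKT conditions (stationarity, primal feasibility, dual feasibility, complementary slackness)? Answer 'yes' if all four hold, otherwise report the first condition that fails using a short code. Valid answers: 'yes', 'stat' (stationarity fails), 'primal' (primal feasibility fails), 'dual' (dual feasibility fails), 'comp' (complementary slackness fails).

Gradient of f: grad f(x) = Q x + c = (0, 0)
Constraint values g_i(x) = a_i^T x - b_i:
  g_1((-3, 2)) = 0
  g_2((-3, 2)) = 0
Stationarity residual: grad f(x) + sum_i lambda_i a_i = (0, 0)
  -> stationarity OK
Primal feasibility (all g_i <= 0): OK
Dual feasibility (all lambda_i >= 0): OK
Complementary slackness (lambda_i * g_i(x) = 0 for all i): OK

Verdict: yes, KKT holds.

yes


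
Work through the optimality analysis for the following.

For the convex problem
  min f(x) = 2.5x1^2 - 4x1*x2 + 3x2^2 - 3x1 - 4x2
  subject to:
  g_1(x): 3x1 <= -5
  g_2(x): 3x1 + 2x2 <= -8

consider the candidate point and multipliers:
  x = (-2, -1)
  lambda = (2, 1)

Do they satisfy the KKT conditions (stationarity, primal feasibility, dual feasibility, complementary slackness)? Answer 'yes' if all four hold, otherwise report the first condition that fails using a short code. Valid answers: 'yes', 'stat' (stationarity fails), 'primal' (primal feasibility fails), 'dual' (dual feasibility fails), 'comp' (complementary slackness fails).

Gradient of f: grad f(x) = Q x + c = (-9, -2)
Constraint values g_i(x) = a_i^T x - b_i:
  g_1((-2, -1)) = -1
  g_2((-2, -1)) = 0
Stationarity residual: grad f(x) + sum_i lambda_i a_i = (0, 0)
  -> stationarity OK
Primal feasibility (all g_i <= 0): OK
Dual feasibility (all lambda_i >= 0): OK
Complementary slackness (lambda_i * g_i(x) = 0 for all i): FAILS

Verdict: the first failing condition is complementary_slackness -> comp.

comp


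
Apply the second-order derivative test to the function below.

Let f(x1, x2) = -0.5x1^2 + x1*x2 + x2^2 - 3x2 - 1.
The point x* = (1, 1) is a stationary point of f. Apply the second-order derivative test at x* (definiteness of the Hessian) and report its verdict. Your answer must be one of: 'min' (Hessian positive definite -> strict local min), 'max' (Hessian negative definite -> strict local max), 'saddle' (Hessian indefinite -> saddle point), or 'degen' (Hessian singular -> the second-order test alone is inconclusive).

Compute the Hessian H = grad^2 f:
  H = [[-1, 1], [1, 2]]
Verify stationarity: grad f(x*) = H x* + g = (0, 0).
Eigenvalues of H: -1.3028, 2.3028.
Eigenvalues have mixed signs, so H is indefinite -> x* is a saddle point.

saddle


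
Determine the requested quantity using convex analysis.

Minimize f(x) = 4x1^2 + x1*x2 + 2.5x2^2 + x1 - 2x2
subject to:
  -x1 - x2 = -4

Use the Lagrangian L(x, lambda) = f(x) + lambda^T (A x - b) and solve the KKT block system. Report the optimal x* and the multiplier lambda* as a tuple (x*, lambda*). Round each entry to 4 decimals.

Form the Lagrangian:
  L(x, lambda) = (1/2) x^T Q x + c^T x + lambda^T (A x - b)
Stationarity (grad_x L = 0): Q x + c + A^T lambda = 0.
Primal feasibility: A x = b.

This gives the KKT block system:
  [ Q   A^T ] [ x     ]   [-c ]
  [ A    0  ] [ lambda ] = [ b ]

Solving the linear system:
  x*      = (1.1818, 2.8182)
  lambda* = (13.2727)
  f(x*)   = 24.3182

x* = (1.1818, 2.8182), lambda* = (13.2727)


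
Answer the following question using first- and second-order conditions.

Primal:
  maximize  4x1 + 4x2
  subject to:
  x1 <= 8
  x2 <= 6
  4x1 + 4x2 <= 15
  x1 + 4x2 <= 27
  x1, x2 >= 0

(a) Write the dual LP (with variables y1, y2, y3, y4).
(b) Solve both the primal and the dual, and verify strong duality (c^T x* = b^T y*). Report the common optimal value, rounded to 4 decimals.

The standard primal-dual pair for 'max c^T x s.t. A x <= b, x >= 0' is:
  Dual:  min b^T y  s.t.  A^T y >= c,  y >= 0.

So the dual LP is:
  minimize  8y1 + 6y2 + 15y3 + 27y4
  subject to:
    y1 + 4y3 + y4 >= 4
    y2 + 4y3 + 4y4 >= 4
    y1, y2, y3, y4 >= 0

Solving the primal: x* = (3.75, 0).
  primal value c^T x* = 15.
Solving the dual: y* = (0, 0, 1, 0).
  dual value b^T y* = 15.
Strong duality: c^T x* = b^T y*. Confirmed.

15


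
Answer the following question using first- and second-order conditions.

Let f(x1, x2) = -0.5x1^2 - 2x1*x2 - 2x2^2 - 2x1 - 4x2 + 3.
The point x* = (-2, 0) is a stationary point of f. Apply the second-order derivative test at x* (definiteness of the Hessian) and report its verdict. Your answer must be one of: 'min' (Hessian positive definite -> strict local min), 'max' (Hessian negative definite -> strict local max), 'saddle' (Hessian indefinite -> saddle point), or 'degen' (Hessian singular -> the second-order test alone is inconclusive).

Compute the Hessian H = grad^2 f:
  H = [[-1, -2], [-2, -4]]
Verify stationarity: grad f(x*) = H x* + g = (0, 0).
Eigenvalues of H: -5, 0.
H has a zero eigenvalue (singular; negative semidefinite but not definite), so H is neither positive definite, negative definite, nor indefinite. The second-order test alone is inconclusive -> degen.
(Indeed, f is constant along the null direction of H through x*, so x* is not a strict local extremum.)

degen


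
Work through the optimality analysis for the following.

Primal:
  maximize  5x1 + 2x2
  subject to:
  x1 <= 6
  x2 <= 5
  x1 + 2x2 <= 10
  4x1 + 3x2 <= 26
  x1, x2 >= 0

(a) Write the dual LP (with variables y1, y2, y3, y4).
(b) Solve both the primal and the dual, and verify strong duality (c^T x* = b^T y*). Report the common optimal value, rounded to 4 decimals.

The standard primal-dual pair for 'max c^T x s.t. A x <= b, x >= 0' is:
  Dual:  min b^T y  s.t.  A^T y >= c,  y >= 0.

So the dual LP is:
  minimize  6y1 + 5y2 + 10y3 + 26y4
  subject to:
    y1 + y3 + 4y4 >= 5
    y2 + 2y3 + 3y4 >= 2
    y1, y2, y3, y4 >= 0

Solving the primal: x* = (6, 0.6667).
  primal value c^T x* = 31.3333.
Solving the dual: y* = (2.3333, 0, 0, 0.6667).
  dual value b^T y* = 31.3333.
Strong duality: c^T x* = b^T y*. Confirmed.

31.3333


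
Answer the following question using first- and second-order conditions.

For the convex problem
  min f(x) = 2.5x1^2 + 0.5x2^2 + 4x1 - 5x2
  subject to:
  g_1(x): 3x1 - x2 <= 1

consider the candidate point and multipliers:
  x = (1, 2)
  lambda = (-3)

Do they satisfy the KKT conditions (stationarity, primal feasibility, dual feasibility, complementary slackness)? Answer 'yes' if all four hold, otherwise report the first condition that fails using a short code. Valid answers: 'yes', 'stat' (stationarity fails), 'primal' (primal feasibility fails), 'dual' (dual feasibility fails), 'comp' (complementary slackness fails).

Gradient of f: grad f(x) = Q x + c = (9, -3)
Constraint values g_i(x) = a_i^T x - b_i:
  g_1((1, 2)) = 0
Stationarity residual: grad f(x) + sum_i lambda_i a_i = (0, 0)
  -> stationarity OK
Primal feasibility (all g_i <= 0): OK
Dual feasibility (all lambda_i >= 0): FAILS
Complementary slackness (lambda_i * g_i(x) = 0 for all i): OK

Verdict: the first failing condition is dual_feasibility -> dual.

dual


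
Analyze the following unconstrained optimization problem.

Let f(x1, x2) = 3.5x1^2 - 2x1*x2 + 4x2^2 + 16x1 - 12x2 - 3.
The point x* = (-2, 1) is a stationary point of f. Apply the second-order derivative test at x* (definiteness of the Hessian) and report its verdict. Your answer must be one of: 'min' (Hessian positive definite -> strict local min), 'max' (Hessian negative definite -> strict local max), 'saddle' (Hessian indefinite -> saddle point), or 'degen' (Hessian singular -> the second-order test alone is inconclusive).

Compute the Hessian H = grad^2 f:
  H = [[7, -2], [-2, 8]]
Verify stationarity: grad f(x*) = H x* + g = (0, 0).
Eigenvalues of H: 5.4384, 9.5616.
Both eigenvalues > 0, so H is positive definite -> x* is a strict local min.

min


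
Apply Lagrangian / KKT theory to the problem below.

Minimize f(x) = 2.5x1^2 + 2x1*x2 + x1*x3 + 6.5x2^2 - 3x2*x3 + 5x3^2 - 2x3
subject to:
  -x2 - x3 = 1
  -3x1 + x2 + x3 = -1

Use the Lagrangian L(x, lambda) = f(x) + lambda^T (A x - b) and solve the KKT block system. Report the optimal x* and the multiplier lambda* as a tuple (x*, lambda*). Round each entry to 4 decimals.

Form the Lagrangian:
  L(x, lambda) = (1/2) x^T Q x + c^T x + lambda^T (A x - b)
Stationarity (grad_x L = 0): Q x + c + A^T lambda = 0.
Primal feasibility: A x = b.

This gives the KKT block system:
  [ Q   A^T ] [ x     ]   [-c ]
  [ A    0  ] [ lambda ] = [ b ]

Solving the linear system:
  x*      = (0, -0.5172, -0.4828)
  lambda* = (-5.7816, -0.5057)
  f(x*)   = 3.1207

x* = (0, -0.5172, -0.4828), lambda* = (-5.7816, -0.5057)


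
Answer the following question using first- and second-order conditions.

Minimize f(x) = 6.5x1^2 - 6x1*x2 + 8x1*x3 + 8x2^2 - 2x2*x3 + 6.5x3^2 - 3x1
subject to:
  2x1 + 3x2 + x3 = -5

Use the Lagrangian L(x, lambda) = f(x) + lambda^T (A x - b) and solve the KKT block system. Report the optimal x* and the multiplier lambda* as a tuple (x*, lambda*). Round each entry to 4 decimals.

Form the Lagrangian:
  L(x, lambda) = (1/2) x^T Q x + c^T x + lambda^T (A x - b)
Stationarity (grad_x L = 0): Q x + c + A^T lambda = 0.
Primal feasibility: A x = b.

This gives the KKT block system:
  [ Q   A^T ] [ x     ]   [-c ]
  [ A    0  ] [ lambda ] = [ b ]

Solving the linear system:
  x*      = (-0.9395, -1.0769, 0.1096)
  lambda* = (3.9375)
  f(x*)   = 11.253

x* = (-0.9395, -1.0769, 0.1096), lambda* = (3.9375)


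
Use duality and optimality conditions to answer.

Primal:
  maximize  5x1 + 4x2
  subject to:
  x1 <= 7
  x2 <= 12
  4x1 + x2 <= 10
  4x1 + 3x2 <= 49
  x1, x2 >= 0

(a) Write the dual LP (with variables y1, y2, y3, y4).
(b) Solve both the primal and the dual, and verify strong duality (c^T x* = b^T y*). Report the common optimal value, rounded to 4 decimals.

The standard primal-dual pair for 'max c^T x s.t. A x <= b, x >= 0' is:
  Dual:  min b^T y  s.t.  A^T y >= c,  y >= 0.

So the dual LP is:
  minimize  7y1 + 12y2 + 10y3 + 49y4
  subject to:
    y1 + 4y3 + 4y4 >= 5
    y2 + y3 + 3y4 >= 4
    y1, y2, y3, y4 >= 0

Solving the primal: x* = (0, 10).
  primal value c^T x* = 40.
Solving the dual: y* = (0, 0, 4, 0).
  dual value b^T y* = 40.
Strong duality: c^T x* = b^T y*. Confirmed.

40


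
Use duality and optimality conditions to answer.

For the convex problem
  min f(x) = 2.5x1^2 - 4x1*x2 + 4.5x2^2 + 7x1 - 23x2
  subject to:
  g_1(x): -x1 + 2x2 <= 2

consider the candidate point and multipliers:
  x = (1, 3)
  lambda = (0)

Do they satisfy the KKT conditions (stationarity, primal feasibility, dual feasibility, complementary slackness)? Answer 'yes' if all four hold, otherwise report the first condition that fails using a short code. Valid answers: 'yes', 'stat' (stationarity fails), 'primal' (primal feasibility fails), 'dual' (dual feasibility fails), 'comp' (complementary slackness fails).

Gradient of f: grad f(x) = Q x + c = (0, 0)
Constraint values g_i(x) = a_i^T x - b_i:
  g_1((1, 3)) = 3
Stationarity residual: grad f(x) + sum_i lambda_i a_i = (0, 0)
  -> stationarity OK
Primal feasibility (all g_i <= 0): FAILS
Dual feasibility (all lambda_i >= 0): OK
Complementary slackness (lambda_i * g_i(x) = 0 for all i): OK

Verdict: the first failing condition is primal_feasibility -> primal.

primal


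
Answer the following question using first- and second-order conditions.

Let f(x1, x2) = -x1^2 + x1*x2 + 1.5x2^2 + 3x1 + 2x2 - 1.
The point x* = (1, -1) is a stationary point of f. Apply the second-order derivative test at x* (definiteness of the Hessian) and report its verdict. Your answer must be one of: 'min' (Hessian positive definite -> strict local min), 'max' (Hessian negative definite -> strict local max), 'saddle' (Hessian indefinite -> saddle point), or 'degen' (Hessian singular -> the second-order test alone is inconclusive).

Compute the Hessian H = grad^2 f:
  H = [[-2, 1], [1, 3]]
Verify stationarity: grad f(x*) = H x* + g = (0, 0).
Eigenvalues of H: -2.1926, 3.1926.
Eigenvalues have mixed signs, so H is indefinite -> x* is a saddle point.

saddle


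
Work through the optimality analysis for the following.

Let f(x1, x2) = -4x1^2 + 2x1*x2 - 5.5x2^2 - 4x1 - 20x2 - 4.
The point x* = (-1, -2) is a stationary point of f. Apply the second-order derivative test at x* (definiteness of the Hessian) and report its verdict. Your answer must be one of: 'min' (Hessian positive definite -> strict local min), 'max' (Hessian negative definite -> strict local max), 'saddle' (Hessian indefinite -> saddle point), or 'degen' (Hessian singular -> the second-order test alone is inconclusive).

Compute the Hessian H = grad^2 f:
  H = [[-8, 2], [2, -11]]
Verify stationarity: grad f(x*) = H x* + g = (0, 0).
Eigenvalues of H: -12, -7.
Both eigenvalues < 0, so H is negative definite -> x* is a strict local max.

max


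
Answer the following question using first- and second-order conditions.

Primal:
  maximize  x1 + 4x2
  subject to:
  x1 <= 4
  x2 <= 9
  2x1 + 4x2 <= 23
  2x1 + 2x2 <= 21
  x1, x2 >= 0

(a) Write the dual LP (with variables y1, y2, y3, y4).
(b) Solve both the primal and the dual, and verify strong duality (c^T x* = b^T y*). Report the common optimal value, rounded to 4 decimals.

The standard primal-dual pair for 'max c^T x s.t. A x <= b, x >= 0' is:
  Dual:  min b^T y  s.t.  A^T y >= c,  y >= 0.

So the dual LP is:
  minimize  4y1 + 9y2 + 23y3 + 21y4
  subject to:
    y1 + 2y3 + 2y4 >= 1
    y2 + 4y3 + 2y4 >= 4
    y1, y2, y3, y4 >= 0

Solving the primal: x* = (0, 5.75).
  primal value c^T x* = 23.
Solving the dual: y* = (0, 0, 1, 0).
  dual value b^T y* = 23.
Strong duality: c^T x* = b^T y*. Confirmed.

23


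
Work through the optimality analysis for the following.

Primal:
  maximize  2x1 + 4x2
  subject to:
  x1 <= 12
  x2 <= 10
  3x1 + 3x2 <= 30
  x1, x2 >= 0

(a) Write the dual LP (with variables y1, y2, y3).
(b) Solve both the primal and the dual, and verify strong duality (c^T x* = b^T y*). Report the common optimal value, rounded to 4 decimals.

The standard primal-dual pair for 'max c^T x s.t. A x <= b, x >= 0' is:
  Dual:  min b^T y  s.t.  A^T y >= c,  y >= 0.

So the dual LP is:
  minimize  12y1 + 10y2 + 30y3
  subject to:
    y1 + 3y3 >= 2
    y2 + 3y3 >= 4
    y1, y2, y3 >= 0

Solving the primal: x* = (0, 10).
  primal value c^T x* = 40.
Solving the dual: y* = (0, 2, 0.6667).
  dual value b^T y* = 40.
Strong duality: c^T x* = b^T y*. Confirmed.

40


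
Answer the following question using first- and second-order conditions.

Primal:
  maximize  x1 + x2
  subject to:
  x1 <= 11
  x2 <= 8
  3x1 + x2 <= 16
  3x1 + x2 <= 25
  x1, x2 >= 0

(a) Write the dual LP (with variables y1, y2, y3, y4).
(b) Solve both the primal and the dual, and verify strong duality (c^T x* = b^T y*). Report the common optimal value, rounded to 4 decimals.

The standard primal-dual pair for 'max c^T x s.t. A x <= b, x >= 0' is:
  Dual:  min b^T y  s.t.  A^T y >= c,  y >= 0.

So the dual LP is:
  minimize  11y1 + 8y2 + 16y3 + 25y4
  subject to:
    y1 + 3y3 + 3y4 >= 1
    y2 + y3 + y4 >= 1
    y1, y2, y3, y4 >= 0

Solving the primal: x* = (2.6667, 8).
  primal value c^T x* = 10.6667.
Solving the dual: y* = (0, 0.6667, 0.3333, 0).
  dual value b^T y* = 10.6667.
Strong duality: c^T x* = b^T y*. Confirmed.

10.6667


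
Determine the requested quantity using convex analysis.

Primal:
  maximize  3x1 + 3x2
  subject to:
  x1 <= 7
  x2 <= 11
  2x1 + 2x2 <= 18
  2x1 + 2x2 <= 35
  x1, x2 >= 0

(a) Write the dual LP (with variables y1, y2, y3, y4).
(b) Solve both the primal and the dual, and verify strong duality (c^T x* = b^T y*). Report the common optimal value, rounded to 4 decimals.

The standard primal-dual pair for 'max c^T x s.t. A x <= b, x >= 0' is:
  Dual:  min b^T y  s.t.  A^T y >= c,  y >= 0.

So the dual LP is:
  minimize  7y1 + 11y2 + 18y3 + 35y4
  subject to:
    y1 + 2y3 + 2y4 >= 3
    y2 + 2y3 + 2y4 >= 3
    y1, y2, y3, y4 >= 0

Solving the primal: x* = (0, 9).
  primal value c^T x* = 27.
Solving the dual: y* = (0, 0, 1.5, 0).
  dual value b^T y* = 27.
Strong duality: c^T x* = b^T y*. Confirmed.

27


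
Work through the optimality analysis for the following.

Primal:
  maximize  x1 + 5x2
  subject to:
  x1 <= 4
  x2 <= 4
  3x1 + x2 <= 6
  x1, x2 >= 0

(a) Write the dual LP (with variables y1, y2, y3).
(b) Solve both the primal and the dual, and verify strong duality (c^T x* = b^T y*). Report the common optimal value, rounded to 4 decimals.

The standard primal-dual pair for 'max c^T x s.t. A x <= b, x >= 0' is:
  Dual:  min b^T y  s.t.  A^T y >= c,  y >= 0.

So the dual LP is:
  minimize  4y1 + 4y2 + 6y3
  subject to:
    y1 + 3y3 >= 1
    y2 + y3 >= 5
    y1, y2, y3 >= 0

Solving the primal: x* = (0.6667, 4).
  primal value c^T x* = 20.6667.
Solving the dual: y* = (0, 4.6667, 0.3333).
  dual value b^T y* = 20.6667.
Strong duality: c^T x* = b^T y*. Confirmed.

20.6667


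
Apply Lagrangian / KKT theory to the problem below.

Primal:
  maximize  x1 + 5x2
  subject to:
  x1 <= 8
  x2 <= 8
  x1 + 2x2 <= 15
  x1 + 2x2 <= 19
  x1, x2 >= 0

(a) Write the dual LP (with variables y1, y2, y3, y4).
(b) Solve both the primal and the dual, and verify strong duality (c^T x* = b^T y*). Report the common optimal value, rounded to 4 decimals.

The standard primal-dual pair for 'max c^T x s.t. A x <= b, x >= 0' is:
  Dual:  min b^T y  s.t.  A^T y >= c,  y >= 0.

So the dual LP is:
  minimize  8y1 + 8y2 + 15y3 + 19y4
  subject to:
    y1 + y3 + y4 >= 1
    y2 + 2y3 + 2y4 >= 5
    y1, y2, y3, y4 >= 0

Solving the primal: x* = (0, 7.5).
  primal value c^T x* = 37.5.
Solving the dual: y* = (0, 0, 2.5, 0).
  dual value b^T y* = 37.5.
Strong duality: c^T x* = b^T y*. Confirmed.

37.5


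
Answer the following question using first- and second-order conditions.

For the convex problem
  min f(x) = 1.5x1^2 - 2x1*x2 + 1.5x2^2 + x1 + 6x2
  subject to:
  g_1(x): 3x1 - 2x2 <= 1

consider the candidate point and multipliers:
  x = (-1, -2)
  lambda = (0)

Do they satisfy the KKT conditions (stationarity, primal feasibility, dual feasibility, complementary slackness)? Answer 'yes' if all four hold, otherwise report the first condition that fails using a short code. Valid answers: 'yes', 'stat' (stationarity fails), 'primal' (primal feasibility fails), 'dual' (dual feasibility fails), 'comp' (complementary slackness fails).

Gradient of f: grad f(x) = Q x + c = (2, 2)
Constraint values g_i(x) = a_i^T x - b_i:
  g_1((-1, -2)) = 0
Stationarity residual: grad f(x) + sum_i lambda_i a_i = (2, 2)
  -> stationarity FAILS
Primal feasibility (all g_i <= 0): OK
Dual feasibility (all lambda_i >= 0): OK
Complementary slackness (lambda_i * g_i(x) = 0 for all i): OK

Verdict: the first failing condition is stationarity -> stat.

stat


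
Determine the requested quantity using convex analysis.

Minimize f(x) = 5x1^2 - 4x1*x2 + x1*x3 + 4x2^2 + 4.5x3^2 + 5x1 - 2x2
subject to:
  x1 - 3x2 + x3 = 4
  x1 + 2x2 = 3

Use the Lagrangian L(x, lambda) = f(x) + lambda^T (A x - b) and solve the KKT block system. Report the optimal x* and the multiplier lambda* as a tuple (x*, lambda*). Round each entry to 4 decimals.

Form the Lagrangian:
  L(x, lambda) = (1/2) x^T Q x + c^T x + lambda^T (A x - b)
Stationarity (grad_x L = 0): Q x + c + A^T lambda = 0.
Primal feasibility: A x = b.

This gives the KKT block system:
  [ Q   A^T ] [ x     ]   [-c ]
  [ A    0  ] [ lambda ] = [ b ]

Solving the linear system:
  x*      = (2.8067, 0.0967, 1.4833)
  lambda* = (-16.1561, -18.0074)
  f(x*)   = 66.2435

x* = (2.8067, 0.0967, 1.4833), lambda* = (-16.1561, -18.0074)


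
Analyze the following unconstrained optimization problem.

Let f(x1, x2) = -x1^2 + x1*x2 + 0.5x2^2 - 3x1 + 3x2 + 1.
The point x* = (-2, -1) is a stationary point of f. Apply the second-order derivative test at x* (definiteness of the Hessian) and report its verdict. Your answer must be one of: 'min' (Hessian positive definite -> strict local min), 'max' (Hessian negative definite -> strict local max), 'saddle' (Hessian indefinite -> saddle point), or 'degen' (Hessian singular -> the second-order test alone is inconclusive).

Compute the Hessian H = grad^2 f:
  H = [[-2, 1], [1, 1]]
Verify stationarity: grad f(x*) = H x* + g = (0, 0).
Eigenvalues of H: -2.3028, 1.3028.
Eigenvalues have mixed signs, so H is indefinite -> x* is a saddle point.

saddle


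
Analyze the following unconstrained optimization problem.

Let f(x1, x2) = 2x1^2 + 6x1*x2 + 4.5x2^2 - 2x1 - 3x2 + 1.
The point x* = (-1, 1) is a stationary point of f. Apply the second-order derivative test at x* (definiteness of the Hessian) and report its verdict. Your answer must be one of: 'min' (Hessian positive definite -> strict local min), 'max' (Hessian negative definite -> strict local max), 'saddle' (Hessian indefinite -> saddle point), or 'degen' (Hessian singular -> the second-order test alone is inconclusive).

Compute the Hessian H = grad^2 f:
  H = [[4, 6], [6, 9]]
Verify stationarity: grad f(x*) = H x* + g = (0, 0).
Eigenvalues of H: 0, 13.
H has a zero eigenvalue (singular; positive semidefinite but not definite), so H is neither positive definite, negative definite, nor indefinite. The second-order test alone is inconclusive -> degen.
(Indeed, f is constant along the null direction of H through x*, so x* is not a strict local extremum.)

degen


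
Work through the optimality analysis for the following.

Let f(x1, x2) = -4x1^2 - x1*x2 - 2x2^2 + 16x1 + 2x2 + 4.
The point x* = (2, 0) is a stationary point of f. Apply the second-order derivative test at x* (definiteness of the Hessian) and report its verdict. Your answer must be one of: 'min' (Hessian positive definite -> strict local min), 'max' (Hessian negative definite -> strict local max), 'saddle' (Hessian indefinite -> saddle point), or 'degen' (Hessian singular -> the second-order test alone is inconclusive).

Compute the Hessian H = grad^2 f:
  H = [[-8, -1], [-1, -4]]
Verify stationarity: grad f(x*) = H x* + g = (0, 0).
Eigenvalues of H: -8.2361, -3.7639.
Both eigenvalues < 0, so H is negative definite -> x* is a strict local max.

max


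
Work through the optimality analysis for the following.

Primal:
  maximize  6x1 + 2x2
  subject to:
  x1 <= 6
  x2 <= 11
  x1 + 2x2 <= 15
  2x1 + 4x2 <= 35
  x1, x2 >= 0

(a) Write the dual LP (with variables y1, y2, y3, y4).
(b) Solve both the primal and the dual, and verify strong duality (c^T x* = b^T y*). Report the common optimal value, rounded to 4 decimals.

The standard primal-dual pair for 'max c^T x s.t. A x <= b, x >= 0' is:
  Dual:  min b^T y  s.t.  A^T y >= c,  y >= 0.

So the dual LP is:
  minimize  6y1 + 11y2 + 15y3 + 35y4
  subject to:
    y1 + y3 + 2y4 >= 6
    y2 + 2y3 + 4y4 >= 2
    y1, y2, y3, y4 >= 0

Solving the primal: x* = (6, 4.5).
  primal value c^T x* = 45.
Solving the dual: y* = (5, 0, 1, 0).
  dual value b^T y* = 45.
Strong duality: c^T x* = b^T y*. Confirmed.

45


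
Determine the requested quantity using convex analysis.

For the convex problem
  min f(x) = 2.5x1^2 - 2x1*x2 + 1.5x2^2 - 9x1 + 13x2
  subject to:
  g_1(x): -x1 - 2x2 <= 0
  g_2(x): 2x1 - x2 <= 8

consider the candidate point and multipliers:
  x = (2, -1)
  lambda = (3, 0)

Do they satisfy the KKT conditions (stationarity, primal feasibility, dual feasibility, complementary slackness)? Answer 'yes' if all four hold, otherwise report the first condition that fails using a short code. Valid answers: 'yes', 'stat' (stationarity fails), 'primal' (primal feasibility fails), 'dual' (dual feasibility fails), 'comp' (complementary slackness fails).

Gradient of f: grad f(x) = Q x + c = (3, 6)
Constraint values g_i(x) = a_i^T x - b_i:
  g_1((2, -1)) = 0
  g_2((2, -1)) = -3
Stationarity residual: grad f(x) + sum_i lambda_i a_i = (0, 0)
  -> stationarity OK
Primal feasibility (all g_i <= 0): OK
Dual feasibility (all lambda_i >= 0): OK
Complementary slackness (lambda_i * g_i(x) = 0 for all i): OK

Verdict: yes, KKT holds.

yes


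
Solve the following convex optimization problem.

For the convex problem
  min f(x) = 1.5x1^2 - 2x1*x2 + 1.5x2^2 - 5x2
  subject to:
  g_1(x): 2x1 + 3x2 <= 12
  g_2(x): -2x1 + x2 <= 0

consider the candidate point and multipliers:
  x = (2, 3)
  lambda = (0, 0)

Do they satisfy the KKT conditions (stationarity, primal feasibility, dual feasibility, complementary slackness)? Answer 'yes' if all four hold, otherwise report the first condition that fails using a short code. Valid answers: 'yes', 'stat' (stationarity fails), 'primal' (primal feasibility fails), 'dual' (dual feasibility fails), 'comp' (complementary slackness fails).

Gradient of f: grad f(x) = Q x + c = (0, 0)
Constraint values g_i(x) = a_i^T x - b_i:
  g_1((2, 3)) = 1
  g_2((2, 3)) = -1
Stationarity residual: grad f(x) + sum_i lambda_i a_i = (0, 0)
  -> stationarity OK
Primal feasibility (all g_i <= 0): FAILS
Dual feasibility (all lambda_i >= 0): OK
Complementary slackness (lambda_i * g_i(x) = 0 for all i): OK

Verdict: the first failing condition is primal_feasibility -> primal.

primal


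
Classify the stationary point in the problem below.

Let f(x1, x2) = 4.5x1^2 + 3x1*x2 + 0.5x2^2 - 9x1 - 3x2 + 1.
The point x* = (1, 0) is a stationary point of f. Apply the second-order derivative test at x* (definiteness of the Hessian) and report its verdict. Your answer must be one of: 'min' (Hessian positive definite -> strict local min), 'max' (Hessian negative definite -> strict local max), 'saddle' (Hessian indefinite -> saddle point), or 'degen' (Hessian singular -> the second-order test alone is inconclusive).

Compute the Hessian H = grad^2 f:
  H = [[9, 3], [3, 1]]
Verify stationarity: grad f(x*) = H x* + g = (0, 0).
Eigenvalues of H: 0, 10.
H has a zero eigenvalue (singular; positive semidefinite but not definite), so H is neither positive definite, negative definite, nor indefinite. The second-order test alone is inconclusive -> degen.
(Indeed, f is constant along the null direction of H through x*, so x* is not a strict local extremum.)

degen


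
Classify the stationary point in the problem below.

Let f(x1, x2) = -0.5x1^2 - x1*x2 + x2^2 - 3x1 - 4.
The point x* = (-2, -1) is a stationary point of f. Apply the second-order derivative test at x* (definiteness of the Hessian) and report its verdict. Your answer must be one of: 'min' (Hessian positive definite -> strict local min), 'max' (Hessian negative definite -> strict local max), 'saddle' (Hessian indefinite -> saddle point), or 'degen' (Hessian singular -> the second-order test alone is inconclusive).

Compute the Hessian H = grad^2 f:
  H = [[-1, -1], [-1, 2]]
Verify stationarity: grad f(x*) = H x* + g = (0, 0).
Eigenvalues of H: -1.3028, 2.3028.
Eigenvalues have mixed signs, so H is indefinite -> x* is a saddle point.

saddle


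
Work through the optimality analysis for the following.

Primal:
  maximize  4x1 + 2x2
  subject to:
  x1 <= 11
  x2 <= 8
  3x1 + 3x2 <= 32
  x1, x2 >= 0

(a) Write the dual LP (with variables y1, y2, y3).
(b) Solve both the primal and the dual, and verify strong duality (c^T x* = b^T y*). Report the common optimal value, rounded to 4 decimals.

The standard primal-dual pair for 'max c^T x s.t. A x <= b, x >= 0' is:
  Dual:  min b^T y  s.t.  A^T y >= c,  y >= 0.

So the dual LP is:
  minimize  11y1 + 8y2 + 32y3
  subject to:
    y1 + 3y3 >= 4
    y2 + 3y3 >= 2
    y1, y2, y3 >= 0

Solving the primal: x* = (10.6667, 0).
  primal value c^T x* = 42.6667.
Solving the dual: y* = (0, 0, 1.3333).
  dual value b^T y* = 42.6667.
Strong duality: c^T x* = b^T y*. Confirmed.

42.6667


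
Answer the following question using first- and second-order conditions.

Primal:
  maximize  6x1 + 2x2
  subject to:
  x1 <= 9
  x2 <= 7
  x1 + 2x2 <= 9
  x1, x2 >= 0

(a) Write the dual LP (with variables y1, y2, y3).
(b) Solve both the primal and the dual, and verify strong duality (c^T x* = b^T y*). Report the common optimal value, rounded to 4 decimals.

The standard primal-dual pair for 'max c^T x s.t. A x <= b, x >= 0' is:
  Dual:  min b^T y  s.t.  A^T y >= c,  y >= 0.

So the dual LP is:
  minimize  9y1 + 7y2 + 9y3
  subject to:
    y1 + y3 >= 6
    y2 + 2y3 >= 2
    y1, y2, y3 >= 0

Solving the primal: x* = (9, 0).
  primal value c^T x* = 54.
Solving the dual: y* = (5, 0, 1).
  dual value b^T y* = 54.
Strong duality: c^T x* = b^T y*. Confirmed.

54


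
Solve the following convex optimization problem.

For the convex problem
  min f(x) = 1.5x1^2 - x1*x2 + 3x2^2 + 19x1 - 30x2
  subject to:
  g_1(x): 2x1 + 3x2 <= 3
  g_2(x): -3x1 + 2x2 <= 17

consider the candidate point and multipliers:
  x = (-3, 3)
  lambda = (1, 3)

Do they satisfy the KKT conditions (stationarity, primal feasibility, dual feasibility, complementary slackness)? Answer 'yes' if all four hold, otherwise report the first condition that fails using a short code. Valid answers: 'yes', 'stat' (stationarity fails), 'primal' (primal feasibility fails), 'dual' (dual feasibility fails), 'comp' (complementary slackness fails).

Gradient of f: grad f(x) = Q x + c = (7, -9)
Constraint values g_i(x) = a_i^T x - b_i:
  g_1((-3, 3)) = 0
  g_2((-3, 3)) = -2
Stationarity residual: grad f(x) + sum_i lambda_i a_i = (0, 0)
  -> stationarity OK
Primal feasibility (all g_i <= 0): OK
Dual feasibility (all lambda_i >= 0): OK
Complementary slackness (lambda_i * g_i(x) = 0 for all i): FAILS

Verdict: the first failing condition is complementary_slackness -> comp.

comp


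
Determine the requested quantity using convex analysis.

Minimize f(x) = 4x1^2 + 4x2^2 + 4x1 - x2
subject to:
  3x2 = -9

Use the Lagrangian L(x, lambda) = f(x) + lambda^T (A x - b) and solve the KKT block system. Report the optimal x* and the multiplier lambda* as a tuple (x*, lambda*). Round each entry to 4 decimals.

Form the Lagrangian:
  L(x, lambda) = (1/2) x^T Q x + c^T x + lambda^T (A x - b)
Stationarity (grad_x L = 0): Q x + c + A^T lambda = 0.
Primal feasibility: A x = b.

This gives the KKT block system:
  [ Q   A^T ] [ x     ]   [-c ]
  [ A    0  ] [ lambda ] = [ b ]

Solving the linear system:
  x*      = (-0.5, -3)
  lambda* = (8.3333)
  f(x*)   = 38

x* = (-0.5, -3), lambda* = (8.3333)


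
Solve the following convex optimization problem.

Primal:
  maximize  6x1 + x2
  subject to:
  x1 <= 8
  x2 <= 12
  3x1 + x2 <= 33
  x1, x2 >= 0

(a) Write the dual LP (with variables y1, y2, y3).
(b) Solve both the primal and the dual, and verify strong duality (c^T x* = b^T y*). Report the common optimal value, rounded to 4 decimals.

The standard primal-dual pair for 'max c^T x s.t. A x <= b, x >= 0' is:
  Dual:  min b^T y  s.t.  A^T y >= c,  y >= 0.

So the dual LP is:
  minimize  8y1 + 12y2 + 33y3
  subject to:
    y1 + 3y3 >= 6
    y2 + y3 >= 1
    y1, y2, y3 >= 0

Solving the primal: x* = (8, 9).
  primal value c^T x* = 57.
Solving the dual: y* = (3, 0, 1).
  dual value b^T y* = 57.
Strong duality: c^T x* = b^T y*. Confirmed.

57


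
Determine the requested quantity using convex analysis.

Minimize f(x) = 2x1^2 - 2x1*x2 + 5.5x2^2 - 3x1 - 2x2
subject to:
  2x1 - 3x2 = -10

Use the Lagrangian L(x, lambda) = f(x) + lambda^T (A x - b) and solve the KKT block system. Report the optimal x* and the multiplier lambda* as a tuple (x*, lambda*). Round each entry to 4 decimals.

Form the Lagrangian:
  L(x, lambda) = (1/2) x^T Q x + c^T x + lambda^T (A x - b)
Stationarity (grad_x L = 0): Q x + c + A^T lambda = 0.
Primal feasibility: A x = b.

This gives the KKT block system:
  [ Q   A^T ] [ x     ]   [-c ]
  [ A    0  ] [ lambda ] = [ b ]

Solving the linear system:
  x*      = (-2.1607, 1.8929)
  lambda* = (7.7143)
  f(x*)   = 39.9196

x* = (-2.1607, 1.8929), lambda* = (7.7143)


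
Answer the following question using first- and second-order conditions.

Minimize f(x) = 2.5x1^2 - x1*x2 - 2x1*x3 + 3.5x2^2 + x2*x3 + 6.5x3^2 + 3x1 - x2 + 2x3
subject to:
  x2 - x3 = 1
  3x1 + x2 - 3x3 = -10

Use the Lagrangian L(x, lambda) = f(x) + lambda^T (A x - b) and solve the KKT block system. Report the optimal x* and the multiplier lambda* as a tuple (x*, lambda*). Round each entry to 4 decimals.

Form the Lagrangian:
  L(x, lambda) = (1/2) x^T Q x + c^T x + lambda^T (A x - b)
Stationarity (grad_x L = 0): Q x + c + A^T lambda = 0.
Primal feasibility: A x = b.

This gives the KKT block system:
  [ Q   A^T ] [ x     ]   [-c ]
  [ A    0  ] [ lambda ] = [ b ]

Solving the linear system:
  x*      = (-3.967, 0.5495, -0.4505)
  lambda* = (-11.8571, 5.4945)
  f(x*)   = 26.7253

x* = (-3.967, 0.5495, -0.4505), lambda* = (-11.8571, 5.4945)


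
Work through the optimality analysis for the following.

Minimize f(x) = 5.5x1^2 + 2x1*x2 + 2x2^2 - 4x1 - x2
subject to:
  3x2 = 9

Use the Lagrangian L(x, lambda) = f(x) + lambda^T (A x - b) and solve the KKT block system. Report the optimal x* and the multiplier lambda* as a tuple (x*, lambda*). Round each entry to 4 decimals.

Form the Lagrangian:
  L(x, lambda) = (1/2) x^T Q x + c^T x + lambda^T (A x - b)
Stationarity (grad_x L = 0): Q x + c + A^T lambda = 0.
Primal feasibility: A x = b.

This gives the KKT block system:
  [ Q   A^T ] [ x     ]   [-c ]
  [ A    0  ] [ lambda ] = [ b ]

Solving the linear system:
  x*      = (-0.1818, 3)
  lambda* = (-3.5455)
  f(x*)   = 14.8182

x* = (-0.1818, 3), lambda* = (-3.5455)


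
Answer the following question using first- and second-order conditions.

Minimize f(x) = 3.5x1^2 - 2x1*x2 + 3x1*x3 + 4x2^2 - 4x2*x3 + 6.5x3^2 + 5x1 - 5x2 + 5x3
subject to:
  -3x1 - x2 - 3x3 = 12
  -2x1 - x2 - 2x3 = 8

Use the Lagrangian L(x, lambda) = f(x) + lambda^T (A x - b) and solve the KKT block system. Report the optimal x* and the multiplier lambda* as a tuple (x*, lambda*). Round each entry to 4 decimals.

Form the Lagrangian:
  L(x, lambda) = (1/2) x^T Q x + c^T x + lambda^T (A x - b)
Stationarity (grad_x L = 0): Q x + c + A^T lambda = 0.
Primal feasibility: A x = b.

This gives the KKT block system:
  [ Q   A^T ] [ x     ]   [-c ]
  [ A    0  ] [ lambda ] = [ b ]

Solving the linear system:
  x*      = (-2.8571, 0, -1.1429)
  lambda* = (-29, 34.2857)
  f(x*)   = 26.8571

x* = (-2.8571, 0, -1.1429), lambda* = (-29, 34.2857)


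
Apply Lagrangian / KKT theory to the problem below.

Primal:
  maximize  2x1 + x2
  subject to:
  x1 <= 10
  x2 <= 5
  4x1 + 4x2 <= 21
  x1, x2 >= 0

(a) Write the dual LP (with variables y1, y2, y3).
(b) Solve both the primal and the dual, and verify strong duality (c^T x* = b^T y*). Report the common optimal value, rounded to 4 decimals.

The standard primal-dual pair for 'max c^T x s.t. A x <= b, x >= 0' is:
  Dual:  min b^T y  s.t.  A^T y >= c,  y >= 0.

So the dual LP is:
  minimize  10y1 + 5y2 + 21y3
  subject to:
    y1 + 4y3 >= 2
    y2 + 4y3 >= 1
    y1, y2, y3 >= 0

Solving the primal: x* = (5.25, 0).
  primal value c^T x* = 10.5.
Solving the dual: y* = (0, 0, 0.5).
  dual value b^T y* = 10.5.
Strong duality: c^T x* = b^T y*. Confirmed.

10.5


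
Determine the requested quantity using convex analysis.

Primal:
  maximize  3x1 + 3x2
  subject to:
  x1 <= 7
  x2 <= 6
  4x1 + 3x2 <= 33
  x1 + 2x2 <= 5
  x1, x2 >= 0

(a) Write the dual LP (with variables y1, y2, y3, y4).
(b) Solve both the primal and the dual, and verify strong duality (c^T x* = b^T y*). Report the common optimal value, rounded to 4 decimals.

The standard primal-dual pair for 'max c^T x s.t. A x <= b, x >= 0' is:
  Dual:  min b^T y  s.t.  A^T y >= c,  y >= 0.

So the dual LP is:
  minimize  7y1 + 6y2 + 33y3 + 5y4
  subject to:
    y1 + 4y3 + y4 >= 3
    y2 + 3y3 + 2y4 >= 3
    y1, y2, y3, y4 >= 0

Solving the primal: x* = (5, 0).
  primal value c^T x* = 15.
Solving the dual: y* = (0, 0, 0, 3).
  dual value b^T y* = 15.
Strong duality: c^T x* = b^T y*. Confirmed.

15


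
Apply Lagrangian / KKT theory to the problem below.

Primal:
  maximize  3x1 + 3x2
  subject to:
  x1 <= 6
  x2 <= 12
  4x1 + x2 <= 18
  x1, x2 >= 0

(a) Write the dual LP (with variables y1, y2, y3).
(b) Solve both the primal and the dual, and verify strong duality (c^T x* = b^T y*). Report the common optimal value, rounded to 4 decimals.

The standard primal-dual pair for 'max c^T x s.t. A x <= b, x >= 0' is:
  Dual:  min b^T y  s.t.  A^T y >= c,  y >= 0.

So the dual LP is:
  minimize  6y1 + 12y2 + 18y3
  subject to:
    y1 + 4y3 >= 3
    y2 + y3 >= 3
    y1, y2, y3 >= 0

Solving the primal: x* = (1.5, 12).
  primal value c^T x* = 40.5.
Solving the dual: y* = (0, 2.25, 0.75).
  dual value b^T y* = 40.5.
Strong duality: c^T x* = b^T y*. Confirmed.

40.5


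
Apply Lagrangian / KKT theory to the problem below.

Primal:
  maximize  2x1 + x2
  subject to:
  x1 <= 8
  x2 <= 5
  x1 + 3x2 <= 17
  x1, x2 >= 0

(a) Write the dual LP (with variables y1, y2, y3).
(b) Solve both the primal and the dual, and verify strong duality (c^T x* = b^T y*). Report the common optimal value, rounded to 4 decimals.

The standard primal-dual pair for 'max c^T x s.t. A x <= b, x >= 0' is:
  Dual:  min b^T y  s.t.  A^T y >= c,  y >= 0.

So the dual LP is:
  minimize  8y1 + 5y2 + 17y3
  subject to:
    y1 + y3 >= 2
    y2 + 3y3 >= 1
    y1, y2, y3 >= 0

Solving the primal: x* = (8, 3).
  primal value c^T x* = 19.
Solving the dual: y* = (1.6667, 0, 0.3333).
  dual value b^T y* = 19.
Strong duality: c^T x* = b^T y*. Confirmed.

19


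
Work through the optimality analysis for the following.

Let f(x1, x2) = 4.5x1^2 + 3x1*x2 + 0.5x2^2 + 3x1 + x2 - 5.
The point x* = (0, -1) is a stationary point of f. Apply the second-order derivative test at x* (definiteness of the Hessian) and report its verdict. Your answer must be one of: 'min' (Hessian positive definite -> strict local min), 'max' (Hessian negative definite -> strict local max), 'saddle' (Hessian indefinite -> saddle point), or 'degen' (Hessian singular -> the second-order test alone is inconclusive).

Compute the Hessian H = grad^2 f:
  H = [[9, 3], [3, 1]]
Verify stationarity: grad f(x*) = H x* + g = (0, 0).
Eigenvalues of H: 0, 10.
H has a zero eigenvalue (singular; positive semidefinite but not definite), so H is neither positive definite, negative definite, nor indefinite. The second-order test alone is inconclusive -> degen.
(Indeed, f is constant along the null direction of H through x*, so x* is not a strict local extremum.)

degen


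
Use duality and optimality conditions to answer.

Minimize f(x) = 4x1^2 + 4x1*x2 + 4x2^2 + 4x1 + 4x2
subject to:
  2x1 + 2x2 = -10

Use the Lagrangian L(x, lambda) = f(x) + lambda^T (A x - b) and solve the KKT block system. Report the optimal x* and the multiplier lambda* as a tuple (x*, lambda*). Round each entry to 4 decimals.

Form the Lagrangian:
  L(x, lambda) = (1/2) x^T Q x + c^T x + lambda^T (A x - b)
Stationarity (grad_x L = 0): Q x + c + A^T lambda = 0.
Primal feasibility: A x = b.

This gives the KKT block system:
  [ Q   A^T ] [ x     ]   [-c ]
  [ A    0  ] [ lambda ] = [ b ]

Solving the linear system:
  x*      = (-2.5, -2.5)
  lambda* = (13)
  f(x*)   = 55

x* = (-2.5, -2.5), lambda* = (13)


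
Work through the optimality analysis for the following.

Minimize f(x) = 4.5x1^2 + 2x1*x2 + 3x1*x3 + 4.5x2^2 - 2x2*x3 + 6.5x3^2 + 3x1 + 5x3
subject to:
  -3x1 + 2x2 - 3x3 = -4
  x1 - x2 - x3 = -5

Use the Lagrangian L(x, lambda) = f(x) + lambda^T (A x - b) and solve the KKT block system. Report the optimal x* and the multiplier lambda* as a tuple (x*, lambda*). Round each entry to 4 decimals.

Form the Lagrangian:
  L(x, lambda) = (1/2) x^T Q x + c^T x + lambda^T (A x - b)
Stationarity (grad_x L = 0): Q x + c + A^T lambda = 0.
Primal feasibility: A x = b.

This gives the KKT block system:
  [ Q   A^T ] [ x     ]   [-c ]
  [ A    0  ] [ lambda ] = [ b ]

Solving the linear system:
  x*      = (-0.9408, 1.071, 2.9882)
  lambda* = (7.4201, 16.6213)
  f(x*)   = 62.4527

x* = (-0.9408, 1.071, 2.9882), lambda* = (7.4201, 16.6213)


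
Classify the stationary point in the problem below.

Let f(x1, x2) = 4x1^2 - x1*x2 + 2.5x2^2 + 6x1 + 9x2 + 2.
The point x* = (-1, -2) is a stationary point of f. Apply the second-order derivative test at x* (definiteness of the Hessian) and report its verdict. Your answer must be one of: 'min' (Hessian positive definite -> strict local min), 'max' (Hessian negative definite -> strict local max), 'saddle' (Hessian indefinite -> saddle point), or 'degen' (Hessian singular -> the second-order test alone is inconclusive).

Compute the Hessian H = grad^2 f:
  H = [[8, -1], [-1, 5]]
Verify stationarity: grad f(x*) = H x* + g = (0, 0).
Eigenvalues of H: 4.6972, 8.3028.
Both eigenvalues > 0, so H is positive definite -> x* is a strict local min.

min
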